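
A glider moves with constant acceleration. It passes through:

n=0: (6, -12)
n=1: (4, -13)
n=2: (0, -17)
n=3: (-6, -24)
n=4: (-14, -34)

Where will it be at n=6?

First differences are (-2, -1), (-4, -4), (-6, -7), (-8, -10); their common second difference is (-2, -3) (constant acceleration).
step 5: (-14, -34) + (-10, -13) → (-24, -47)
step 6: (-24, -47) + (-12, -16) → (-36, -63)

(-36, -63)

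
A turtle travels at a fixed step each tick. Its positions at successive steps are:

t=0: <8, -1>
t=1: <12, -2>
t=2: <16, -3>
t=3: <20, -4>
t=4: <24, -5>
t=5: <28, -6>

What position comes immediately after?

The position changes by <+4, -1> every step.
step 6: <28, -6> + <+4, -1> → <32, -7>

<32, -7>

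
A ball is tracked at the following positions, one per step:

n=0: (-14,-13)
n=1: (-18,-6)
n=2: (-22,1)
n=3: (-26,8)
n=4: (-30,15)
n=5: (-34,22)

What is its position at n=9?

Each step adds (-4,+7) to the position.
step 6: (-34,22) + (-4,+7) → (-38,29)
step 7: (-38,29) + (-4,+7) → (-42,36)
step 8: (-42,36) + (-4,+7) → (-46,43)
step 9: (-46,43) + (-4,+7) → (-50,50)

(-50,50)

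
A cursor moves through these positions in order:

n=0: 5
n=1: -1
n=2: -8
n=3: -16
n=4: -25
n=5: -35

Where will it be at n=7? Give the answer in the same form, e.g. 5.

-58

First differences are -6, -7, -8, -9, -10; their common second difference is -1 (constant acceleration).
step 6: -35 − 11 → -46
step 7: -46 − 12 → -58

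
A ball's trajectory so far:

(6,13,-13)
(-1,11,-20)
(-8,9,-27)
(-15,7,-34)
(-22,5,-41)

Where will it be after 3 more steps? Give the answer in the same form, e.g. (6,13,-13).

The position changes by (-7,-2,-7) every step.
step 5: (-22,5,-41) + (-7,-2,-7) → (-29,3,-48)
step 6: (-29,3,-48) + (-7,-2,-7) → (-36,1,-55)
step 7: (-36,1,-55) + (-7,-2,-7) → (-43,-1,-62)

(-43,-1,-62)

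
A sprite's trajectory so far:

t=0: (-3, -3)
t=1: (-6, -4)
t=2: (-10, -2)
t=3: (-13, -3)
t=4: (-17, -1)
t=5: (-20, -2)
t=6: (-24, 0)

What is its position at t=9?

Differencing gives (-3, -1), (-4, +2), (-3, -1), (-4, +2), (-3, -1), (-4, +2). This is the pattern (-3, -1), (-4, +2) repeated.
step 7: apply (-3, -1) → (-27, -1)
step 8: apply (-4, +2) → (-31, 1)
step 9: apply (-3, -1) → (-34, 0)

(-34, 0)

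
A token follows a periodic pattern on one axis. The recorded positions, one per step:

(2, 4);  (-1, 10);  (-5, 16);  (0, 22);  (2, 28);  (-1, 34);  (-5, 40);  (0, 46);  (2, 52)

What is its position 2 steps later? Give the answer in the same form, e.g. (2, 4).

The first coordinate repeats the cycle [2, -1, -5, 0] with period 4; step 10 mod 4 = 2, giving -5.
The second coordinate changes by +6 each step, so at step 10 it is 4 + 10·(6) = 64.

(-5, 64)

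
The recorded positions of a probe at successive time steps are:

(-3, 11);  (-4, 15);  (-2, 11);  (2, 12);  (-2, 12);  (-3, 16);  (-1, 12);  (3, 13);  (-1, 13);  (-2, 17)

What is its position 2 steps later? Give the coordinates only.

Differencing gives (-1, +4), (+2, -4), (+4, +1), (-4, +0), (-1, +4), (+2, -4), (+4, +1), (-4, +0), (-1, +4). This is the pattern (-1, +4), (+2, -4), (+4, +1), (-4, +0) repeated.
step 10: apply (+2, -4) → (0, 13)
step 11: apply (+4, +1) → (4, 14)

(4, 14)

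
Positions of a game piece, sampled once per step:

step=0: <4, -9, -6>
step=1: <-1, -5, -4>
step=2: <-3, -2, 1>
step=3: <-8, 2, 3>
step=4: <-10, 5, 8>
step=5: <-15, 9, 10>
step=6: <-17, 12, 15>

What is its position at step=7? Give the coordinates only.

<-22, 16, 17>

Differencing gives <-5, +4, +2>, <-2, +3, +5>, <-5, +4, +2>, <-2, +3, +5>, <-5, +4, +2>, <-2, +3, +5>. This is the pattern <-5, +4, +2>, <-2, +3, +5> repeated.
step 7: apply <-5, +4, +2> → <-22, 16, 17>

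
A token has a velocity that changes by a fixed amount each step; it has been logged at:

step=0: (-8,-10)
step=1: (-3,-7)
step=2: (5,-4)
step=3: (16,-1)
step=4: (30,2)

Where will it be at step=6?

Taking differences between consecutive positions: (+5,+3), (+8,+3), (+11,+3), (+14,+3). These grow by (+3,+0) each step.
step 5: (30,2) + (+17,+3) → (47,5)
step 6: (47,5) + (+20,+3) → (67,8)

(67,8)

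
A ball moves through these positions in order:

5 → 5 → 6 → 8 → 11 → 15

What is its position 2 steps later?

Taking differences between consecutive positions: +0, +1, +2, +3, +4. These grow by +1 each step.
step 6: 15 + 5 → 20
step 7: 20 + 6 → 26

26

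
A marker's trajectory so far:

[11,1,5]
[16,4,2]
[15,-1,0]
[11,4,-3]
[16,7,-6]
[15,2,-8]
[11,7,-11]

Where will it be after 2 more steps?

Step-to-step displacements: [+5,+3,-3], [-1,-5,-2], [-4,+5,-3], [+5,+3,-3], [-1,-5,-2], [-4,+5,-3] — a repeating cycle of length 3.
step 7: apply [+5,+3,-3] → [16,10,-14]
step 8: apply [-1,-5,-2] → [15,5,-16]

[15,5,-16]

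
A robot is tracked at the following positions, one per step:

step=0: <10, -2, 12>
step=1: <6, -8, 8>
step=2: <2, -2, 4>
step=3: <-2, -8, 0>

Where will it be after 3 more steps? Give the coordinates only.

First: linear, -4 per step → -14 at step 6.
Second: cycles through -2, -8 every 2 steps. Step 6 lands at position 0 of the cycle → -2.
Third: linear, -4 per step → -12 at step 6.

<-14, -2, -12>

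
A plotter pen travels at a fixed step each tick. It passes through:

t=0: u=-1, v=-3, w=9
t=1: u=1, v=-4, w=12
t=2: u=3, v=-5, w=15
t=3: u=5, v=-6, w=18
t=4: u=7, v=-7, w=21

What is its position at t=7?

Constant displacement of (+2,-1,+3) per step.
step 5: u=7, v=-7, w=21 + (+2,-1,+3) → u=9, v=-8, w=24
step 6: u=9, v=-8, w=24 + (+2,-1,+3) → u=11, v=-9, w=27
step 7: u=11, v=-9, w=27 + (+2,-1,+3) → u=13, v=-10, w=30

u=13, v=-10, w=30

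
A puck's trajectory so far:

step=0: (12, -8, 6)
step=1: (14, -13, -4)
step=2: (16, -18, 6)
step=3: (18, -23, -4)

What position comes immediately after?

The first coordinate changes by +2 each step, so at step 4 it is 12 + 4·(2) = 20.
The second coordinate changes by -5 each step, so at step 4 it is -8 + 4·(-5) = -28.
The third coordinate repeats the cycle [6, -4] with period 2; step 4 mod 2 = 0, giving 6.

(20, -28, 6)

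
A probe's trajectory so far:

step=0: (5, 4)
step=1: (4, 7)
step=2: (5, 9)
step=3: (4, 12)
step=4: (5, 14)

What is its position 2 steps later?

Differencing gives (-1, +3), (+1, +2), (-1, +3), (+1, +2). This is the pattern (-1, +3), (+1, +2) repeated.
step 5: apply (-1, +3) → (4, 17)
step 6: apply (+1, +2) → (5, 19)

(5, 19)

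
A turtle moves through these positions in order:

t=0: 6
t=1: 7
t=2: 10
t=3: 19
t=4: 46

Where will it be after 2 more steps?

Step-to-step displacements: +1, +3, +9, +27; each is 3× the previous.
step 5: 46 + 81 → 127
step 6: 127 + 243 → 370

370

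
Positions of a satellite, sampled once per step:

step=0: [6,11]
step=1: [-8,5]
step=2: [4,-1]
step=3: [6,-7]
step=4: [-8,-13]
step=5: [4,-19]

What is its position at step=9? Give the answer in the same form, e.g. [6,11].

[6,-43]

First: cycles through 6, -8, 4 every 3 steps. Step 9 lands at position 0 of the cycle → 6.
Second: linear, -6 per step → -43 at step 9.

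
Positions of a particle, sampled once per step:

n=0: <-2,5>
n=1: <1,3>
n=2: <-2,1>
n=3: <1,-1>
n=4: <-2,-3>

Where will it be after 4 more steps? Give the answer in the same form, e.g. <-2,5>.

<-2,-11>

First: cycles through -2, 1 every 2 steps. Step 8 lands at position 0 of the cycle → -2.
Second: linear, -2 per step → -11 at step 8.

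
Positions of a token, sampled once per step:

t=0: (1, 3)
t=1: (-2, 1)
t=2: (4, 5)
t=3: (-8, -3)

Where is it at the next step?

Step-to-step displacements: (-3, -2), (+6, +4), (-12, -8); each is -2× the previous.
step 4: (-8, -3) + (+24, +16) → (16, 13)

(16, 13)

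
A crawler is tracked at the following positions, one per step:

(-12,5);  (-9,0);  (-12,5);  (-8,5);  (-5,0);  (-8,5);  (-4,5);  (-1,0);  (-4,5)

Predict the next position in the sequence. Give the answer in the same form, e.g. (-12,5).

Step-to-step displacements: (+3,-5), (-3,+5), (+4,+0), (+3,-5), (-3,+5), (+4,+0), (+3,-5), (-3,+5) — a repeating cycle of length 3.
step 9: apply (+4,+0) → (0,5)

(0,5)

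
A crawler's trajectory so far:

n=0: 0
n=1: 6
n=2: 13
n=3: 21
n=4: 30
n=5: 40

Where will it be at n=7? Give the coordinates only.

First differences are +6, +7, +8, +9, +10; their common second difference is +1 (constant acceleration).
step 6: 40 + 11 → 51
step 7: 51 + 12 → 63

63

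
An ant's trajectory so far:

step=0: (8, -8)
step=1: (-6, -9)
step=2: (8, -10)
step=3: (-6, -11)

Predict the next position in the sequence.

(8, -12)

First: cycles through 8, -6 every 2 steps. Step 4 lands at position 0 of the cycle → 8.
Second: linear, -1 per step → -12 at step 4.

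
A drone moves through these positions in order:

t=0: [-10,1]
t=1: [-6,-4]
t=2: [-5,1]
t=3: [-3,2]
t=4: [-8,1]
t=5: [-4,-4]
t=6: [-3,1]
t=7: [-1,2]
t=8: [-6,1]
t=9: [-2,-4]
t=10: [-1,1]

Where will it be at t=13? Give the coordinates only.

Differencing gives [+4,-5], [+1,+5], [+2,+1], [-5,-1], [+4,-5], [+1,+5], [+2,+1], [-5,-1], [+4,-5], [+1,+5]. This is the pattern [+4,-5], [+1,+5], [+2,+1], [-5,-1] repeated.
step 11: apply [+2,+1] → [1,2]
step 12: apply [-5,-1] → [-4,1]
step 13: apply [+4,-5] → [0,-4]

[0,-4]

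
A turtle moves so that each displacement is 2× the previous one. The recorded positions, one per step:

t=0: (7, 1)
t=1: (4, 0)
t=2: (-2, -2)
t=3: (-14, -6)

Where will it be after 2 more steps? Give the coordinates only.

(-86, -30)

The jumps are (-3, -1), (-6, -2), (-12, -4) — a geometric progression with ratio 2.
step 4: (-14, -6) + (-24, -8) → (-38, -14)
step 5: (-38, -14) + (-48, -16) → (-86, -30)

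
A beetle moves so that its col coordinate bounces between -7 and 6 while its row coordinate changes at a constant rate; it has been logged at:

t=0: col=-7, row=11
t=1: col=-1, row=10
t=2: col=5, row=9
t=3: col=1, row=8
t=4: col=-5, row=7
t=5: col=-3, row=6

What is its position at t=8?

col=-3, row=3

The col coordinate reflects between -7 and 6, moving 6 per step.
  step 6: -3 → 3
  step 7: 3 → 3
  step 8: 3 → -3
The row coordinate changes by -1 each step: at step 8 it is 3.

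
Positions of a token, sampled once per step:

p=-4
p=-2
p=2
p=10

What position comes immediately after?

Consecutive displacements +2, +4, +8 scale by a factor of 2 each step.
step 4: 10 + 16 → p=26

p=26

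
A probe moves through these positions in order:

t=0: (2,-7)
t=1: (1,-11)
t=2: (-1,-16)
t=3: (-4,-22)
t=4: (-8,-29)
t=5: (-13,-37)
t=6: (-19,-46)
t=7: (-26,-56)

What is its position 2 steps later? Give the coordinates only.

(-43,-79)

Taking differences between consecutive positions: (-1,-4), (-2,-5), (-3,-6), (-4,-7), (-5,-8), (-6,-9), (-7,-10). These grow by (-1,-1) each step.
step 8: (-26,-56) + (-8,-11) → (-34,-67)
step 9: (-34,-67) + (-9,-12) → (-43,-79)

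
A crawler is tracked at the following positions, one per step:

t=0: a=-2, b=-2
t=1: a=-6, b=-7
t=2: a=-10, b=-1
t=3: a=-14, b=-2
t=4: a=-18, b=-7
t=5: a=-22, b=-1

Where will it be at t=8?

A: linear, -4 per step → -34 at step 8.
B: cycles through -2, -7, -1 every 3 steps. Step 8 lands at position 2 of the cycle → -1.

a=-34, b=-1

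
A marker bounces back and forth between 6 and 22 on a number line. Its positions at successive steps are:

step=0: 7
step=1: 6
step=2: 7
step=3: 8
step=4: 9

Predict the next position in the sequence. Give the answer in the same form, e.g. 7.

The value reflects between 6 and 22, moving 1 per step.
  step 5: 9 → 10

10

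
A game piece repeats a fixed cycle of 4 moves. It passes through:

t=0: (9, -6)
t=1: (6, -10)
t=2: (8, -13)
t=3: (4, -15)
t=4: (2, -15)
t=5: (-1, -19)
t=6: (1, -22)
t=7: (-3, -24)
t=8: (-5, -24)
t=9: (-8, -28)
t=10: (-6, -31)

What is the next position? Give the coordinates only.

(-10, -33)

Differencing gives (-3, -4), (+2, -3), (-4, -2), (-2, +0), (-3, -4), (+2, -3), (-4, -2), (-2, +0), (-3, -4), (+2, -3). This is the pattern (-3, -4), (+2, -3), (-4, -2), (-2, +0) repeated.
step 11: apply (-4, -2) → (-10, -33)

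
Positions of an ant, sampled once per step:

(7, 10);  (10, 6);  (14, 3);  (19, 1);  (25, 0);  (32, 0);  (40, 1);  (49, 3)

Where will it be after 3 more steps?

(82, 15)

First differences are (+3, -4), (+4, -3), (+5, -2), (+6, -1), (+7, +0), (+8, +1), (+9, +2); their common second difference is (+1, +1) (constant acceleration).
step 8: (49, 3) + (+10, +3) → (59, 6)
step 9: (59, 6) + (+11, +4) → (70, 10)
step 10: (70, 10) + (+12, +5) → (82, 15)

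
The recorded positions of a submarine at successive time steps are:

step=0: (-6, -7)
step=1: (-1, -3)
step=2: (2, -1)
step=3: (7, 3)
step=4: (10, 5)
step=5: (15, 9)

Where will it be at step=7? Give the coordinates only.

Step-to-step displacements: (+5, +4), (+3, +2), (+5, +4), (+3, +2), (+5, +4) — a repeating cycle of length 2.
step 6: apply (+3, +2) → (18, 11)
step 7: apply (+5, +4) → (23, 15)

(23, 15)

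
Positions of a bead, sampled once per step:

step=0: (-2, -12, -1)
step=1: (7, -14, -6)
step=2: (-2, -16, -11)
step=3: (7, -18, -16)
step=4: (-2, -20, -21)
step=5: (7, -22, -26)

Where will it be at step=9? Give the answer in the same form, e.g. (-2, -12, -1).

First: cycles through -2, 7 every 2 steps. Step 9 lands at position 1 of the cycle → 7.
Second: linear, -2 per step → -30 at step 9.
Third: linear, -5 per step → -46 at step 9.

(7, -30, -46)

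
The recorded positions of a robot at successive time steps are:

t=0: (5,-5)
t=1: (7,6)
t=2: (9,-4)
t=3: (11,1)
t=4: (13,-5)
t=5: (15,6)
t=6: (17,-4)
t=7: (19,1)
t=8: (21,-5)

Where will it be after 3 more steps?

(27,1)

The first coordinate changes by +2 each step, so at step 11 it is 5 + 11·(2) = 27.
The second coordinate repeats the cycle [-5, 6, -4, 1] with period 4; step 11 mod 4 = 3, giving 1.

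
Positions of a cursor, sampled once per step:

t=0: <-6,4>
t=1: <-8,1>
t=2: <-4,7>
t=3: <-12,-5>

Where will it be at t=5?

<-28,-29>

The jumps are <-2,-3>, <+4,+6>, <-8,-12> — a geometric progression with ratio -2.
step 4: <-12,-5> + <+16,+24> → <4,19>
step 5: <4,19> + <-32,-48> → <-28,-29>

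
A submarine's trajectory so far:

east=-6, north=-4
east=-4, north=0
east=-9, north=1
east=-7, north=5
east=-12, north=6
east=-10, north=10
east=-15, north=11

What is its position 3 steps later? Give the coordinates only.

Step-to-step displacements: (+2, +4), (-5, +1), (+2, +4), (-5, +1), (+2, +4), (-5, +1) — a repeating cycle of length 2.
step 7: apply (+2, +4) → east=-13, north=15
step 8: apply (-5, +1) → east=-18, north=16
step 9: apply (+2, +4) → east=-16, north=20

east=-16, north=20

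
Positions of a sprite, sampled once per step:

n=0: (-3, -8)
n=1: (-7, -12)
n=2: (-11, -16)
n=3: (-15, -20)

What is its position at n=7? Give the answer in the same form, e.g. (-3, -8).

(-31, -36)

Constant displacement of (-4, -4) per step.
step 4: (-15, -20) + (-4, -4) → (-19, -24)
step 5: (-19, -24) + (-4, -4) → (-23, -28)
step 6: (-23, -28) + (-4, -4) → (-27, -32)
step 7: (-27, -32) + (-4, -4) → (-31, -36)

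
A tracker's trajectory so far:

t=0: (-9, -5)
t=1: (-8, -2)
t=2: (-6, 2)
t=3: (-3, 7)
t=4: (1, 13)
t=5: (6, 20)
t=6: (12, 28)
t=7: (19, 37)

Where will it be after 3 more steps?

(46, 70)

First differences are (+1, +3), (+2, +4), (+3, +5), (+4, +6), (+5, +7), (+6, +8), (+7, +9); their common second difference is (+1, +1) (constant acceleration).
step 8: (19, 37) + (+8, +10) → (27, 47)
step 9: (27, 47) + (+9, +11) → (36, 58)
step 10: (36, 58) + (+10, +12) → (46, 70)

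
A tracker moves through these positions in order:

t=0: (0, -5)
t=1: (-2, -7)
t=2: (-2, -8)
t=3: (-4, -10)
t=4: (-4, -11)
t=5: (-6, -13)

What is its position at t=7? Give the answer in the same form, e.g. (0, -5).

The moves between consecutive positions are (-2, -2), (+0, -1), (-2, -2), (+0, -1), (-2, -2); they repeat the 2-cycle [(-2, -2), (+0, -1)].
step 6: apply (+0, -1) → (-6, -14)
step 7: apply (-2, -2) → (-8, -16)

(-8, -16)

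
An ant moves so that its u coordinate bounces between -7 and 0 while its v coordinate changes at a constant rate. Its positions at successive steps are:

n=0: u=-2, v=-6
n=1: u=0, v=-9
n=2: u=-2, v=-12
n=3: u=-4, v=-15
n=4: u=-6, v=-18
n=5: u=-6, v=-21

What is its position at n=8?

u=0, v=-30

The u coordinate travels 2 per step and bounces off the walls at -7 and 0.
  step 6: -6 → -4
  step 7: -4 → -2
  step 8: -2 → 0
The v coordinate changes by -3 each step: at step 8 it is -30.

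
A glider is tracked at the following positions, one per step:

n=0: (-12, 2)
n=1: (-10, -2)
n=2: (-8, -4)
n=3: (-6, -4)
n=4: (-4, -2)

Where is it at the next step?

(-2, 2)

Taking differences between consecutive positions: (+2, -4), (+2, -2), (+2, +0), (+2, +2). These grow by (+0, +2) each step.
step 5: (-4, -2) + (+2, +4) → (-2, 2)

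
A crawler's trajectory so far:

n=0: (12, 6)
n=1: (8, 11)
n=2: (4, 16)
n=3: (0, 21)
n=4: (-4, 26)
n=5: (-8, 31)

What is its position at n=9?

(-24, 51)

Each step adds (-4, +5) to the position.
step 6: (-8, 31) + (-4, +5) → (-12, 36)
step 7: (-12, 36) + (-4, +5) → (-16, 41)
step 8: (-16, 41) + (-4, +5) → (-20, 46)
step 9: (-20, 46) + (-4, +5) → (-24, 51)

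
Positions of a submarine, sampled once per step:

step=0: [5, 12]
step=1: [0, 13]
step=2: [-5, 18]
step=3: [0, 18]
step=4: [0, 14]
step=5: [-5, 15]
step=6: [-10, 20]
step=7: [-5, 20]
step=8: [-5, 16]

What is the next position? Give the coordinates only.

[-10, 17]

The moves between consecutive positions are [-5, +1], [-5, +5], [+5, +0], [+0, -4], [-5, +1], [-5, +5], [+5, +0], [+0, -4]; they repeat the 4-cycle [[-5, +1], [-5, +5], [+5, +0], [+0, -4]].
step 9: apply [-5, +1] → [-10, 17]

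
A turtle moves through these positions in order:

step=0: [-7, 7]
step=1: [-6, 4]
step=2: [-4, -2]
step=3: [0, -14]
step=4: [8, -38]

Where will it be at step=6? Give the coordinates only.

Step-to-step displacements: [+1, -3], [+2, -6], [+4, -12], [+8, -24]; each is 2× the previous.
step 5: [8, -38] + [+16, -48] → [24, -86]
step 6: [24, -86] + [+32, -96] → [56, -182]

[56, -182]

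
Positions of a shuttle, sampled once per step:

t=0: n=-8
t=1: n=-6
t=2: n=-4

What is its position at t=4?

The position changes by +2 every step.
step 3: -4 + 2 → n=-2
step 4: -2 + 2 → n=0

n=0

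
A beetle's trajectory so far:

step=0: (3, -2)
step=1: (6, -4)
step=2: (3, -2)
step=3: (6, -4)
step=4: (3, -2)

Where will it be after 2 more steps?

The jumps are (+3, -2), (-3, +2), (+3, -2), (-3, +2) — a geometric progression with ratio -1.
step 5: (3, -2) + (+3, -2) → (6, -4)
step 6: (6, -4) + (-3, +2) → (3, -2)

(3, -2)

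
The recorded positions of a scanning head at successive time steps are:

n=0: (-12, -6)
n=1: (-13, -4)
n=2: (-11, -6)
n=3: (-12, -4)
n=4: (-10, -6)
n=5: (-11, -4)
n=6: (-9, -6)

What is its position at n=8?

(-8, -6)

The moves between consecutive positions are (-1, +2), (+2, -2), (-1, +2), (+2, -2), (-1, +2), (+2, -2); they repeat the 2-cycle [(-1, +2), (+2, -2)].
step 7: apply (-1, +2) → (-10, -4)
step 8: apply (+2, -2) → (-8, -6)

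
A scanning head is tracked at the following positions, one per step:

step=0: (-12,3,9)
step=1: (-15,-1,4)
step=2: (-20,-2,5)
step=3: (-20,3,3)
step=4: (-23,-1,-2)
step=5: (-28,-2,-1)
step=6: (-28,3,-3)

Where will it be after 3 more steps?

(-36,3,-9)

Step-to-step displacements: (-3,-4,-5), (-5,-1,+1), (+0,+5,-2), (-3,-4,-5), (-5,-1,+1), (+0,+5,-2) — a repeating cycle of length 3.
step 7: apply (-3,-4,-5) → (-31,-1,-8)
step 8: apply (-5,-1,+1) → (-36,-2,-7)
step 9: apply (+0,+5,-2) → (-36,3,-9)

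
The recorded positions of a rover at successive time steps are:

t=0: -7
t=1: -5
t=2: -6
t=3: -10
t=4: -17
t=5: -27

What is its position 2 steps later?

-56

Successive displacements: +2, -1, -4, -7, -10 — each changes by -3.
step 6: -27 − 13 → -40
step 7: -40 − 16 → -56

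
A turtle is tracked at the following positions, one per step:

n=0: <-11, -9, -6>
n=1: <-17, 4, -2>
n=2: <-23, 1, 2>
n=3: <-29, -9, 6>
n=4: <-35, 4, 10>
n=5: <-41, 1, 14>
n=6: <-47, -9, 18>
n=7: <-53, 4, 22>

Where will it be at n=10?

<-71, 4, 34>

First: linear, -6 per step → -71 at step 10.
Second: cycles through -9, 4, 1 every 3 steps. Step 10 lands at position 1 of the cycle → 4.
Third: linear, +4 per step → 34 at step 10.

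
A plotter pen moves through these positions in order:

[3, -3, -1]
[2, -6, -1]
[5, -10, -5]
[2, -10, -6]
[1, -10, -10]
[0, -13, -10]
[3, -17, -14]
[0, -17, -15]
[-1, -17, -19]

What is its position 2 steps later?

The moves between consecutive positions are [-1, -3, +0], [+3, -4, -4], [-3, +0, -1], [-1, +0, -4], [-1, -3, +0], [+3, -4, -4], [-3, +0, -1], [-1, +0, -4]; they repeat the 4-cycle [[-1, -3, +0], [+3, -4, -4], [-3, +0, -1], [-1, +0, -4]].
step 9: apply [-1, -3, +0] → [-2, -20, -19]
step 10: apply [+3, -4, -4] → [1, -24, -23]

[1, -24, -23]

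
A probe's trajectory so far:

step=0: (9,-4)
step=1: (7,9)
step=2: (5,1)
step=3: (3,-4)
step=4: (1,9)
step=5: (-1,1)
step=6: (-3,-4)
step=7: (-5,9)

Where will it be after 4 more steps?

(-13,1)

First: linear, -2 per step → -13 at step 11.
Second: cycles through -4, 9, 1 every 3 steps. Step 11 lands at position 2 of the cycle → 1.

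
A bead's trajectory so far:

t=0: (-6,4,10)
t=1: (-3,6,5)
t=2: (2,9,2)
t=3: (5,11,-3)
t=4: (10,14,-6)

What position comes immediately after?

(13,16,-11)

Differencing gives (+3,+2,-5), (+5,+3,-3), (+3,+2,-5), (+5,+3,-3). This is the pattern (+3,+2,-5), (+5,+3,-3) repeated.
step 5: apply (+3,+2,-5) → (13,16,-11)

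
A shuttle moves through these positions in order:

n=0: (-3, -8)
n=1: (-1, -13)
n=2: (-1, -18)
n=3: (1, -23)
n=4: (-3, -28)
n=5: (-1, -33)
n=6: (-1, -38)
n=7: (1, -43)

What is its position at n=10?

(-1, -58)

First: cycles through -3, -1, -1, 1 every 4 steps. Step 10 lands at position 2 of the cycle → -1.
Second: linear, -5 per step → -58 at step 10.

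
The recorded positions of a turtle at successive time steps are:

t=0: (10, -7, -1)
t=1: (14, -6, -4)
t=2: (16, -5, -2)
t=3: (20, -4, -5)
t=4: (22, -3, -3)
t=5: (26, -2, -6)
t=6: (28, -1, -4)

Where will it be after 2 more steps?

(34, 1, -5)

Step-to-step displacements: (+4, +1, -3), (+2, +1, +2), (+4, +1, -3), (+2, +1, +2), (+4, +1, -3), (+2, +1, +2) — a repeating cycle of length 2.
step 7: apply (+4, +1, -3) → (32, 0, -7)
step 8: apply (+2, +1, +2) → (34, 1, -5)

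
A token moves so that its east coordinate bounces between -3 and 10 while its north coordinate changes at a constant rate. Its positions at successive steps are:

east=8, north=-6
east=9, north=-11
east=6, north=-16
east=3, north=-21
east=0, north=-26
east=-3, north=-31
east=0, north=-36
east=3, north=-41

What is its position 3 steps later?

The east coordinate travels 3 per step and bounces off the walls at -3 and 10.
  step 8: 3 → 6
  step 9: 6 → 9
  step 10: 9 → 8
The north coordinate changes by -5 each step: at step 10 it is -56.

east=8, north=-56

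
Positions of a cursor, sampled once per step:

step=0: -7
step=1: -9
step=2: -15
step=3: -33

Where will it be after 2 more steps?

-249

Step-to-step displacements: -2, -6, -18; each is 3× the previous.
step 4: -33 − 54 → -87
step 5: -87 − 162 → -249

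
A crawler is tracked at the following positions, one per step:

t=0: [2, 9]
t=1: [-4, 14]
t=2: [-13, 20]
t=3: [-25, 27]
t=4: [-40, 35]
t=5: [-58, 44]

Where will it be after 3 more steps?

Successive displacements: [-6, +5], [-9, +6], [-12, +7], [-15, +8], [-18, +9] — each changes by [-3, +1].
step 6: [-58, 44] + [-21, +10] → [-79, 54]
step 7: [-79, 54] + [-24, +11] → [-103, 65]
step 8: [-103, 65] + [-27, +12] → [-130, 77]

[-130, 77]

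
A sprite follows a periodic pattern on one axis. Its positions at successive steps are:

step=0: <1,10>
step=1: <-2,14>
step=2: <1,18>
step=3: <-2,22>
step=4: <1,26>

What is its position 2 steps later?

<1,34>

First: cycles through 1, -2 every 2 steps. Step 6 lands at position 0 of the cycle → 1.
Second: linear, +4 per step → 34 at step 6.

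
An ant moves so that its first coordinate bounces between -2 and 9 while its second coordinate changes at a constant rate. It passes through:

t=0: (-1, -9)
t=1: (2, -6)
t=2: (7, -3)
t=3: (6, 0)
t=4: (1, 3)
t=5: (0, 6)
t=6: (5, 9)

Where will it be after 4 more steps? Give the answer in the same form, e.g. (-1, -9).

(3, 21)

The first coordinate reflects between -2 and 9, moving 5 per step.
  step 7: 5 → 8
  step 8: 8 → 3
  step 9: 3 → -2
  step 10: -2 → 3
The second coordinate changes by +3 each step: at step 10 it is 21.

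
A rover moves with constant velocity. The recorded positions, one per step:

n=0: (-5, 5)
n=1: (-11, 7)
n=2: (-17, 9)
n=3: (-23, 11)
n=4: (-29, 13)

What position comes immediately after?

(-35, 15)

Constant displacement of (-6, +2) per step.
step 5: (-29, 13) + (-6, +2) → (-35, 15)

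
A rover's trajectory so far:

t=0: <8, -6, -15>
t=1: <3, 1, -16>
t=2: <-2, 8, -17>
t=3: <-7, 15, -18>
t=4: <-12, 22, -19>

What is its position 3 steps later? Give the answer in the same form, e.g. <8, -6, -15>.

The position changes by <-5, +7, -1> every step.
step 5: <-12, 22, -19> + <-5, +7, -1> → <-17, 29, -20>
step 6: <-17, 29, -20> + <-5, +7, -1> → <-22, 36, -21>
step 7: <-22, 36, -21> + <-5, +7, -1> → <-27, 43, -22>

<-27, 43, -22>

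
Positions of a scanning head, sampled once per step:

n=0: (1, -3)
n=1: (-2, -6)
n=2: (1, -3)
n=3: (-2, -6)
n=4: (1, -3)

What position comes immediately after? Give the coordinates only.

Consecutive displacements (-3, -3), (+3, +3), (-3, -3), (+3, +3) scale by a factor of -1 each step.
step 5: (1, -3) + (-3, -3) → (-2, -6)

(-2, -6)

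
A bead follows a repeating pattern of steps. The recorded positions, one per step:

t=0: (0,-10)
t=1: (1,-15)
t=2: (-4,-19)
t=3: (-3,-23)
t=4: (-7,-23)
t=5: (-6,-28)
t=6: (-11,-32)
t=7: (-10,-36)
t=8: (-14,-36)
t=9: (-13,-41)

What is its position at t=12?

The moves between consecutive positions are (+1,-5), (-5,-4), (+1,-4), (-4,+0), (+1,-5), (-5,-4), (+1,-4), (-4,+0), (+1,-5); they repeat the 4-cycle [(+1,-5), (-5,-4), (+1,-4), (-4,+0)].
step 10: apply (-5,-4) → (-18,-45)
step 11: apply (+1,-4) → (-17,-49)
step 12: apply (-4,+0) → (-21,-49)

(-21,-49)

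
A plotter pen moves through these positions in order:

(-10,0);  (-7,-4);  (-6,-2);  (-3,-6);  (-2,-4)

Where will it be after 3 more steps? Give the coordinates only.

(5,-10)

Differencing gives (+3,-4), (+1,+2), (+3,-4), (+1,+2). This is the pattern (+3,-4), (+1,+2) repeated.
step 5: apply (+3,-4) → (1,-8)
step 6: apply (+1,+2) → (2,-6)
step 7: apply (+3,-4) → (5,-10)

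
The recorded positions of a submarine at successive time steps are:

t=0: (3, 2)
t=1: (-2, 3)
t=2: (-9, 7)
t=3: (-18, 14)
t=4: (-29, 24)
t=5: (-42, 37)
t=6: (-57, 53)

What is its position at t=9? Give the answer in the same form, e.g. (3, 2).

(-114, 119)

Successive displacements: (-5, +1), (-7, +4), (-9, +7), (-11, +10), (-13, +13), (-15, +16) — each changes by (-2, +3).
step 7: (-57, 53) + (-17, +19) → (-74, 72)
step 8: (-74, 72) + (-19, +22) → (-93, 94)
step 9: (-93, 94) + (-21, +25) → (-114, 119)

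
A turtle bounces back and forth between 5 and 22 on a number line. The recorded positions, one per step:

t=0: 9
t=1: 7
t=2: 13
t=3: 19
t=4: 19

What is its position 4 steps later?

15

The value reflects between 5 and 22, moving 6 per step.
  step 5: 19 → 13
  step 6: 13 → 7
  step 7: 7 → 9
  step 8: 9 → 15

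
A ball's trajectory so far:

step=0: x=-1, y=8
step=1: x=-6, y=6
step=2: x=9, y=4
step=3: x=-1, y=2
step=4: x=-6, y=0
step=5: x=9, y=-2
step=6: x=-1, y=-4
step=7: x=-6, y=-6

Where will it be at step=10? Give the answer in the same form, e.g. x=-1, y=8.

The x coordinate repeats the cycle [-1, -6, 9] with period 3; step 10 mod 3 = 1, giving -6.
The y coordinate changes by -2 each step, so at step 10 it is 8 + 10·(-2) = -12.

x=-6, y=-12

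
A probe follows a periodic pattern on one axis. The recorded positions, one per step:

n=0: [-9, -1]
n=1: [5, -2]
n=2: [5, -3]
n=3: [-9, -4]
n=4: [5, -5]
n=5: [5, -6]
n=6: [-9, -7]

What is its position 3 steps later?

The first coordinate repeats the cycle [-9, 5, 5] with period 3; step 9 mod 3 = 0, giving -9.
The second coordinate changes by -1 each step, so at step 9 it is -1 + 9·(-1) = -10.

[-9, -10]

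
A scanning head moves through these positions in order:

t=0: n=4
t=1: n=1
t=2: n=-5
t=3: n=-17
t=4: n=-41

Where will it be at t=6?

n=-185

The jumps are -3, -6, -12, -24 — a geometric progression with ratio 2.
step 5: -41 − 48 → n=-89
step 6: -89 − 96 → n=-185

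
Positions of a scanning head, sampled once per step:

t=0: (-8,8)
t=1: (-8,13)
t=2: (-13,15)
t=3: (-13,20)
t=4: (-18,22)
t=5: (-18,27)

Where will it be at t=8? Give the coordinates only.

(-28,36)

The moves between consecutive positions are (+0,+5), (-5,+2), (+0,+5), (-5,+2), (+0,+5); they repeat the 2-cycle [(+0,+5), (-5,+2)].
step 6: apply (-5,+2) → (-23,29)
step 7: apply (+0,+5) → (-23,34)
step 8: apply (-5,+2) → (-28,36)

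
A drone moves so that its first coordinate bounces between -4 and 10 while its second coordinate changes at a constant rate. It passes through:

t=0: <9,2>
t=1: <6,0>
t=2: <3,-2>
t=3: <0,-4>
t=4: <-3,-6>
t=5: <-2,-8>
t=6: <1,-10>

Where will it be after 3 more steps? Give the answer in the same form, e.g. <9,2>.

<10,-16>

The first coordinate travels 3 per step and bounces off the walls at -4 and 10.
  step 7: 1 → 4
  step 8: 4 → 7
  step 9: 7 → 10
The second coordinate changes by -2 each step: at step 9 it is -16.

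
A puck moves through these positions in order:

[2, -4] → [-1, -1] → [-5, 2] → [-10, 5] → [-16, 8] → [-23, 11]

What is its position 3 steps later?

[-50, 20]

Taking differences between consecutive positions: [-3, +3], [-4, +3], [-5, +3], [-6, +3], [-7, +3]. These grow by [-1, +0] each step.
step 6: [-23, 11] + [-8, +3] → [-31, 14]
step 7: [-31, 14] + [-9, +3] → [-40, 17]
step 8: [-40, 17] + [-10, +3] → [-50, 20]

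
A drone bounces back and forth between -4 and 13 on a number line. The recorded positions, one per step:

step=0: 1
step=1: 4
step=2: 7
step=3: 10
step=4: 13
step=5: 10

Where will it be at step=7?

4

The value travels 3 per step and bounces off the walls at -4 and 13.
  step 6: 10 → 7
  step 7: 7 → 4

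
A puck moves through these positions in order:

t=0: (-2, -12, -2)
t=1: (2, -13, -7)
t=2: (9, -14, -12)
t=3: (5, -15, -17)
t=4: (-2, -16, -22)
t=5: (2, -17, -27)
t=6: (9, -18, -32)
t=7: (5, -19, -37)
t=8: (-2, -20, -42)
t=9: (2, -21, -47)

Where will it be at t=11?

First: cycles through -2, 2, 9, 5 every 4 steps. Step 11 lands at position 3 of the cycle → 5.
Second: linear, -1 per step → -23 at step 11.
Third: linear, -5 per step → -57 at step 11.

(5, -23, -57)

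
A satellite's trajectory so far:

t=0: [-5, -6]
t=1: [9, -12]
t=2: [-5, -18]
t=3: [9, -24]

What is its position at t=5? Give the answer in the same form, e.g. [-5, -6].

[9, -36]

The first coordinate repeats the cycle [-5, 9] with period 2; step 5 mod 2 = 1, giving 9.
The second coordinate changes by -6 each step, so at step 5 it is -6 + 5·(-6) = -36.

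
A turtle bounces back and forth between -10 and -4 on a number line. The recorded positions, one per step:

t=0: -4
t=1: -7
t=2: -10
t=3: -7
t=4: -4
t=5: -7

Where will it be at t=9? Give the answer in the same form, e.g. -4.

-7

The value travels 3 per step and bounces off the walls at -10 and -4.
  step 6: -7 → -10
  step 7: -10 → -7
  step 8: -7 → -4
  step 9: -4 → -7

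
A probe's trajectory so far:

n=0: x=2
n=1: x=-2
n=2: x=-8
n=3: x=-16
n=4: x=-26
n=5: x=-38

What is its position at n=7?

Taking differences between consecutive positions: -4, -6, -8, -10, -12. These grow by -2 each step.
step 6: -38 − 14 → x=-52
step 7: -52 − 16 → x=-68

x=-68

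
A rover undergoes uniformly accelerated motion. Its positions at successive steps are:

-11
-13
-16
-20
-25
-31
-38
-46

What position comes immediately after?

Successive displacements: -2, -3, -4, -5, -6, -7, -8 — each changes by -1.
step 8: -46 − 9 → -55

-55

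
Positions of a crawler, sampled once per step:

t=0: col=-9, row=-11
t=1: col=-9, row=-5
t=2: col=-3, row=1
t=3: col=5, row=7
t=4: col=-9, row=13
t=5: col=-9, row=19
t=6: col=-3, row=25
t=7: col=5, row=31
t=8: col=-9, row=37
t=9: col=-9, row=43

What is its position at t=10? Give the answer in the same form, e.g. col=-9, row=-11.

col=-3, row=49

Col: cycles through -9, -9, -3, 5 every 4 steps. Step 10 lands at position 2 of the cycle → -3.
Row: linear, +6 per step → 49 at step 10.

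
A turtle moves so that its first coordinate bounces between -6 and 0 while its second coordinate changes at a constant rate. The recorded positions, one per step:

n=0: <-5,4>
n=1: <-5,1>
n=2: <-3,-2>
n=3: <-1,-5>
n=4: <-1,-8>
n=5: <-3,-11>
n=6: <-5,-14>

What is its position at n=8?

<-3,-20>

The first coordinate travels 2 per step and bounces off the walls at -6 and 0.
  step 7: -5 → -5
  step 8: -5 → -3
The second coordinate changes by -3 each step: at step 8 it is -20.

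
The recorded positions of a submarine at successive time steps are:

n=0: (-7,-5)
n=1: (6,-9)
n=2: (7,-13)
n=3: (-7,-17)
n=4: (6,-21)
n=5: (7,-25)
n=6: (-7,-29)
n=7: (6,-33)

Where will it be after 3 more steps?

(6,-45)

First: cycles through -7, 6, 7 every 3 steps. Step 10 lands at position 1 of the cycle → 6.
Second: linear, -4 per step → -45 at step 10.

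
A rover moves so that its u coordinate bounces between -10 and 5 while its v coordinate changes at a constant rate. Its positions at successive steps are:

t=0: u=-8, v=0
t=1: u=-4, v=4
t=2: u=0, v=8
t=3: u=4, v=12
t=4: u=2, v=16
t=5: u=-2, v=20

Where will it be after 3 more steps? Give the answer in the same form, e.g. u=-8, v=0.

The u coordinate travels 4 per step and bounces off the walls at -10 and 5.
  step 6: -2 → -6
  step 7: -6 → -10
  step 8: -10 → -6
The v coordinate changes by +4 each step: at step 8 it is 32.

u=-6, v=32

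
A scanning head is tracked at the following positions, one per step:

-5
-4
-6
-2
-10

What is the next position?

6

Step-to-step displacements: +1, -2, +4, -8; each is -2× the previous.
step 5: -10 + 16 → 6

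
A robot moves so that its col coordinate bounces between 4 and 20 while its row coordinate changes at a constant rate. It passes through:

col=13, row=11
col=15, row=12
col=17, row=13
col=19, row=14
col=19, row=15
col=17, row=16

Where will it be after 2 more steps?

col=13, row=18

The col coordinate reflects between 4 and 20, moving 2 per step.
  step 6: 17 → 15
  step 7: 15 → 13
The row coordinate changes by +1 each step: at step 7 it is 18.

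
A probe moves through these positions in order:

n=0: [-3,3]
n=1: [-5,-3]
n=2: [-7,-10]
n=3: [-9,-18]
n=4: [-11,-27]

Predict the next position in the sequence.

Taking differences between consecutive positions: [-2,-6], [-2,-7], [-2,-8], [-2,-9]. These grow by [+0,-1] each step.
step 5: [-11,-27] + [-2,-10] → [-13,-37]

[-13,-37]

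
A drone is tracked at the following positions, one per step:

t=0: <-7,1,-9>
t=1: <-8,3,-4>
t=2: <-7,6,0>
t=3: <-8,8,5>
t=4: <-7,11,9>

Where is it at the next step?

Step-to-step displacements: <-1,+2,+5>, <+1,+3,+4>, <-1,+2,+5>, <+1,+3,+4> — a repeating cycle of length 2.
step 5: apply <-1,+2,+5> → <-8,13,14>

<-8,13,14>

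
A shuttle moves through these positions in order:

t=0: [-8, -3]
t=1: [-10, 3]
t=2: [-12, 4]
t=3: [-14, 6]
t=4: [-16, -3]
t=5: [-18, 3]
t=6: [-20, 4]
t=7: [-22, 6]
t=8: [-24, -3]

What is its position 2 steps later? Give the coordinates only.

First: linear, -2 per step → -28 at step 10.
Second: cycles through -3, 3, 4, 6 every 4 steps. Step 10 lands at position 2 of the cycle → 4.

[-28, 4]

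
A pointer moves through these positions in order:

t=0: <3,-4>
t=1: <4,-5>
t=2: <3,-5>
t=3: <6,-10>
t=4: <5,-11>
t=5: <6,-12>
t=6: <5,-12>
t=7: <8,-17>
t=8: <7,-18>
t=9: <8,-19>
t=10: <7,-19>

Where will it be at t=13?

<10,-26>

Differencing gives <+1,-1>, <-1,+0>, <+3,-5>, <-1,-1>, <+1,-1>, <-1,+0>, <+3,-5>, <-1,-1>, <+1,-1>, <-1,+0>. This is the pattern <+1,-1>, <-1,+0>, <+3,-5>, <-1,-1> repeated.
step 11: apply <+3,-5> → <10,-24>
step 12: apply <-1,-1> → <9,-25>
step 13: apply <+1,-1> → <10,-26>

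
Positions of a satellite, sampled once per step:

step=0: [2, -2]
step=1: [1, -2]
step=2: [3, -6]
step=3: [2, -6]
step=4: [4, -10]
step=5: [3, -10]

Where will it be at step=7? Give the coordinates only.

[4, -14]

Differencing gives [-1, +0], [+2, -4], [-1, +0], [+2, -4], [-1, +0]. This is the pattern [-1, +0], [+2, -4] repeated.
step 6: apply [+2, -4] → [5, -14]
step 7: apply [-1, +0] → [4, -14]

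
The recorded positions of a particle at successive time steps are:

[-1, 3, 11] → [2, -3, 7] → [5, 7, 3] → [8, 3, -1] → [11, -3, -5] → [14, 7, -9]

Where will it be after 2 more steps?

[20, -3, -17]

The first coordinate changes by +3 each step, so at step 7 it is -1 + 7·(3) = 20.
The second coordinate repeats the cycle [3, -3, 7] with period 3; step 7 mod 3 = 1, giving -3.
The third coordinate changes by -4 each step, so at step 7 it is 11 + 7·(-4) = -17.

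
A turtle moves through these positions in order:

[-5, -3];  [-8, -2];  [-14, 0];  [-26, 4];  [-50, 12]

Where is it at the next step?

[-98, 28]

The jumps are [-3, +1], [-6, +2], [-12, +4], [-24, +8] — a geometric progression with ratio 2.
step 5: [-50, 12] + [-48, +16] → [-98, 28]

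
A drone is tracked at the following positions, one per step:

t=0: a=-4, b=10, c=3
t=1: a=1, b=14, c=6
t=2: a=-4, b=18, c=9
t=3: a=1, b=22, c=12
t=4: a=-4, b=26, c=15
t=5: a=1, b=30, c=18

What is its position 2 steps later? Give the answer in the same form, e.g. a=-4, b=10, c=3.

a=1, b=38, c=24

A: cycles through -4, 1 every 2 steps. Step 7 lands at position 1 of the cycle → 1.
B: linear, +4 per step → 38 at step 7.
C: linear, +3 per step → 24 at step 7.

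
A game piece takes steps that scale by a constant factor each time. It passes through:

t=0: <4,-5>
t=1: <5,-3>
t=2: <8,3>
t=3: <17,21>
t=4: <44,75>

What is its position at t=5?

Consecutive displacements <+1,+2>, <+3,+6>, <+9,+18>, <+27,+54> scale by a factor of 3 each step.
step 5: <44,75> + <+81,+162> → <125,237>

<125,237>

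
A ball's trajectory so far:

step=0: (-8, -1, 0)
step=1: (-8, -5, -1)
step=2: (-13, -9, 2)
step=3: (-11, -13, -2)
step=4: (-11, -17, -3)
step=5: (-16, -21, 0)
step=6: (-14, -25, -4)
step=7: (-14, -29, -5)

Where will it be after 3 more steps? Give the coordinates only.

Differencing gives (+0, -4, -1), (-5, -4, +3), (+2, -4, -4), (+0, -4, -1), (-5, -4, +3), (+2, -4, -4), (+0, -4, -1). This is the pattern (+0, -4, -1), (-5, -4, +3), (+2, -4, -4) repeated.
step 8: apply (-5, -4, +3) → (-19, -33, -2)
step 9: apply (+2, -4, -4) → (-17, -37, -6)
step 10: apply (+0, -4, -1) → (-17, -41, -7)

(-17, -41, -7)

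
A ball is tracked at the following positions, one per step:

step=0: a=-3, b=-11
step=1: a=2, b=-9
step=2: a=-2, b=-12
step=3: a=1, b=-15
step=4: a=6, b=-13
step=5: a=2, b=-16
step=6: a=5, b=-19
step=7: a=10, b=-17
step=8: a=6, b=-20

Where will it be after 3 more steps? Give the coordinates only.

Step-to-step displacements: (+5, +2), (-4, -3), (+3, -3), (+5, +2), (-4, -3), (+3, -3), (+5, +2), (-4, -3) — a repeating cycle of length 3.
step 9: apply (+3, -3) → a=9, b=-23
step 10: apply (+5, +2) → a=14, b=-21
step 11: apply (-4, -3) → a=10, b=-24

a=10, b=-24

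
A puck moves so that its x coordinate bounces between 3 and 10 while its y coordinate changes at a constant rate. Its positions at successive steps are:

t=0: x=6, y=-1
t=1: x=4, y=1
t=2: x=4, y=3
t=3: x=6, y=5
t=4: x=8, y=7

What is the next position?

The x coordinate reflects between 3 and 10, moving 2 per step.
  step 5: 8 → 10
The y coordinate changes by +2 each step: at step 5 it is 9.

x=10, y=9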